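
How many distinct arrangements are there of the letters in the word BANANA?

60

The 6 letters of BANANA have repeats: A appearing 3 times and N appearing twice.
The number of distinct arrangements is 6!/(3!·2!) = 720/12 = 60.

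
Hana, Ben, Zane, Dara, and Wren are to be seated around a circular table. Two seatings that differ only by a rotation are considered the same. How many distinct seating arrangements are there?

24

Around a circle, 5 distinct people have 5!/5 = (4)! = 24 rotationally distinct seatings.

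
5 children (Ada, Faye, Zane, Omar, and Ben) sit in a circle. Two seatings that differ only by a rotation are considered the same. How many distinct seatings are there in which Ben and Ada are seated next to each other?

12

Treat {Ben, Ada} as one unit (2 internal orders) and seat the resulting 4 units around the table: (3)! circular arrangements.
So 2 × (3)! = 2 × 6 = 12.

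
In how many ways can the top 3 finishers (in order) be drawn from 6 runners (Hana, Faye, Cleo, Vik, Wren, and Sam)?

There are 6 choices for 1st place, 5 for 2nd, and 4 for 3rd.
That gives 6 × 5 × 4 = 120.

120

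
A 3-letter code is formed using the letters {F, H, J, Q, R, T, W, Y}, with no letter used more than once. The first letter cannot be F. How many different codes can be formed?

294

The first letter has 8−1 = 7 choices (anything except F).
The remaining 2 letters are filled from the other 7 symbols without repetition: 7 × 6 = 42.
Total: 7 × 42 = 294.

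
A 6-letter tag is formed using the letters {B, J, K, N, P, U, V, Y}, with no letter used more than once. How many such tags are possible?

This is a permutation of 6 out of 8: P(8,6) = 8!/2!.
8 × 7 × 6 × 5 × 4 × 3 = 20160.

20160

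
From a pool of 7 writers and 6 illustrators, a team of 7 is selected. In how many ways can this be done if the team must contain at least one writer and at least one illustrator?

Total 7-person selections from all 13: C(13,7) = 1716.
Subtract selections that omit an entire group: no writers → C(6,7) = 0; no illustrators → C(7,7) = 1.
Both groups omitted at once is impossible, so 1716 − 1 = 1715.

1715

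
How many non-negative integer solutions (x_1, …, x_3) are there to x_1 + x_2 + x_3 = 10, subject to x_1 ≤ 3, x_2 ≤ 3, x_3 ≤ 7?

Without the upper bounds there are C(12,2) = 66 ways to split 10 among 3 variables.
Subtract solutions that violate a single cap (substitute x_i' = x_i − (cap_i+1)): x_1 ≥ 4 gives C(8,2) = 28; x_2 ≥ 4 gives C(8,2) = 28; x_3 ≥ 8 gives C(4,2) = 6. Together 62.
Add back pairs where two caps are both exceeded: 6 + 0 + 0 = 6.
By inclusion–exclusion the count is 66 − 62 + 6 = 10.

10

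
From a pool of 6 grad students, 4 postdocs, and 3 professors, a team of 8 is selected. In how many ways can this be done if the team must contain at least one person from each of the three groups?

1233

Total 8-person selections from all 13: C(13,8) = 1287.
Selections missing a whole group: no grad students → C(7,8) = 0; no postdocs → C(9,8) = 9; no professors → C(10,8) = 45.
Add back selections omitting two groups (i.e. drawn from a single group): C(6,8) + C(4,8) + C(3,8) = 0.
By inclusion–exclusion: 1287 − 54 + 0 = 1233.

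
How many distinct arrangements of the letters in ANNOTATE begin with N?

Fix N in the first position and arrange the remaining 7 letters.
Those 7 letters have A appearing twice and T appearing twice, giving (7)!/(2!·2!) = 1260.

1260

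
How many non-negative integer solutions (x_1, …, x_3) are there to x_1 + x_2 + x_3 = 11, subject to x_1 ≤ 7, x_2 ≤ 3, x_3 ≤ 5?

Without the upper bounds there are C(13,2) = 78 ways to split 11 among 3 variables.
Subtract solutions that violate a single cap (substitute x_i' = x_i − (cap_i+1)): x_1 ≥ 8 gives C(5,2) = 10; x_2 ≥ 4 gives C(9,2) = 36; x_3 ≥ 6 gives C(7,2) = 21. Together 67.
Add back pairs where two caps are both exceeded: 0 + 0 + 3 = 3.
By inclusion–exclusion the count is 78 − 67 + 3 = 14.

14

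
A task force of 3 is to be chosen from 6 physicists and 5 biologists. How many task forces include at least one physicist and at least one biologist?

Unrestricted: C(11,3) = 165 ways to pick any 3 of the 11.
Subtract selections that omit an entire group: no physicists → C(5,3) = 10; no biologists → C(6,3) = 20.
Both groups omitted at once is impossible, so 165 − 30 = 135.

135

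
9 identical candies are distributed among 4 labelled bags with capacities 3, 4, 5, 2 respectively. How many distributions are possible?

Ignoring the caps, the number of non-negative solutions to x_1+…+x_4 = 9 is C(12,3) = 220.
Subtract solutions that violate a single cap (substitute x_i' = x_i − (cap_i+1)): x_1 ≥ 4 gives C(8,3) = 56; x_2 ≥ 5 gives C(7,3) = 35; x_3 ≥ 6 gives C(6,3) = 20; x_4 ≥ 3 gives C(9,3) = 84. Together 195.
Add back pairs where two caps are both exceeded: 1 + 0 + 10 + 0 + 4 + 1 = 16.
By inclusion–exclusion the count is 220 − 195 + 16 = 41.

41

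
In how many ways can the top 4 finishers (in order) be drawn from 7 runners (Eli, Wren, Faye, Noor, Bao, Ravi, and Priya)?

This is an ordered selection of 4 from 7: P(7,4).
That gives 7 × 6 × 5 × 4 = 840.

840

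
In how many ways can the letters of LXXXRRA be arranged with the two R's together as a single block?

Treat the 2 copies of R as a single block. The multiset to arrange is then {RR, A, L, X, X, X}, 6 items in all.
That gives (6)!/(3!) = 120 arrangements.

120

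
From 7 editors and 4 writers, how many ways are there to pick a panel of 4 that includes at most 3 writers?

329

Split by how many writers are chosen (0 through 3).
Sum: C(4,0)·C(7,4) + C(4,1)·C(7,3) + C(4,2)·C(7,2) + C(4,3)·C(7,1) = 35 + 140 + 126 + 28 = 329.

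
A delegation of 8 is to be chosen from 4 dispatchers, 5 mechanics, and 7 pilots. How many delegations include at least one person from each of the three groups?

12201

Unrestricted: C(16,8) = 12870 ways to pick any 8 of the 16.
Selections missing a whole group: no dispatchers → C(12,8) = 495; no mechanics → C(11,8) = 165; no pilots → C(9,8) = 9.
Add back selections omitting two groups (i.e. drawn from a single group): C(4,8) + C(5,8) + C(7,8) = 0.
By inclusion–exclusion: 12870 − 669 + 0 = 12201.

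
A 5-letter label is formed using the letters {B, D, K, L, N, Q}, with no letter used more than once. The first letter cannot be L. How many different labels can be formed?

The first letter has 6−1 = 5 choices (anything except L).
The remaining 4 letters are filled from the other 5 symbols without repetition: 5 × 4 × 3 × 2 = 120.
Total: 5 × 120 = 600.

600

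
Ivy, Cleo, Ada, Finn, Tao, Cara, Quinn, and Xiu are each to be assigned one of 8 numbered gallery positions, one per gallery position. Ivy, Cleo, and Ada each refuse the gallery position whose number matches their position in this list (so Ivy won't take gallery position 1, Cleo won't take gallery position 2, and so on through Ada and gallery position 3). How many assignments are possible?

27240

Let Aᵢ (for i ∈ {1, 2, 3}) be the placements that put person i in their forbidden gallery position. Any j of these fix j positions, leaving (8−j)! ways to fill the rest, and there are C(3,j) ways to pick which j.
By inclusion–exclusion, the number of valid placements is Σ_{j=0}^{3} (−1)^j C(3,j)·(8−j)!.
Computing: 40320 − 15120 + 2160 − 120 = 27240.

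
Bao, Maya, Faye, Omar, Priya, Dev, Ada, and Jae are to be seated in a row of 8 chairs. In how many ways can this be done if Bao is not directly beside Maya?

There are 8! = 40320 arrangements in all. If Bao and Maya are adjacent, merging them into one block gives 2·(7)! = 10080 arrangements.
Complementary counting: 40320 − 10080 = 30240.

30240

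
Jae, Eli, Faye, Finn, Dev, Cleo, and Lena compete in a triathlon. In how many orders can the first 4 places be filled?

840

There are 7 choices for 1st place, 6 for 2nd, and so on down to 4 for position 4.
That gives 7 × 6 × 5 × 4 = 840.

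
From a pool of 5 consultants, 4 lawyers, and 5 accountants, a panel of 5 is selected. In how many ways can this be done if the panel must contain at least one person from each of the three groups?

Total 5-person selections from all 14: C(14,5) = 2002.
Selections missing a whole group: no consultants → C(9,5) = 126; no lawyers → C(10,5) = 252; no accountants → C(9,5) = 126.
Add back selections omitting two groups (i.e. drawn from a single group): C(5,5) + C(4,5) + C(5,5) = 2.
By inclusion–exclusion: 2002 − 504 + 2 = 1500.

1500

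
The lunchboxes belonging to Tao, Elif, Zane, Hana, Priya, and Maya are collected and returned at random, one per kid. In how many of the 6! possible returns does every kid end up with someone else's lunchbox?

Let Aᵢ be the assignments in which kid i gets their own lunchbox. We want the size of the complement of A₁∪…∪A_6.
By inclusion–exclusion this is Σ_{j=0}^{6} (−1)^j C(6,j)·(6−j)!.
Computing: 720 − 720 + 360 − 120 + 30 − 6 + 1 = 265.

265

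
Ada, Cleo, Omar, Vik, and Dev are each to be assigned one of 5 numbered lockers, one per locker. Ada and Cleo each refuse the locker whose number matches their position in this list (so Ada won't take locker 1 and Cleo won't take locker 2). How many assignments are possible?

Let Aᵢ (for i ∈ {1, 2}) be the placements that put person i in their forbidden locker. Any j of these fix j positions, leaving (5−j)! ways to fill the rest, and there are C(2,j) ways to pick which j.
By inclusion–exclusion, the number of valid placements is Σ_{j=0}^{2} (−1)^j C(2,j)·(5−j)!.
Computing: 120 − 48 + 6 = 78.

78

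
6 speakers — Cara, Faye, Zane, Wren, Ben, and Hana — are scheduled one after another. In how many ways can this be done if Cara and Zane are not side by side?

480

There are 6! = 720 arrangements in all. If Cara and Zane are adjacent, merging them into one block gives 2·(5)! = 240 arrangements.
Complementary counting: 720 − 240 = 480.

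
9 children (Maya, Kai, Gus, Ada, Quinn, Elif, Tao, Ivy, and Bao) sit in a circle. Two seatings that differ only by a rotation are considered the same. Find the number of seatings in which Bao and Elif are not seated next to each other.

30240

All circular seatings of 9 people number (8)! = 40320.
Seatings with Bao beside Elif: treat them as a block with 2 internal orders, giving 2 × (7)! = 10080.
Subtracting, 40320 − 10080 = 30240.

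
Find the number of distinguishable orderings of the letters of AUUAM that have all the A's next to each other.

Treat the 2 copies of A as a single block. The multiset to arrange is then {AA, M, U, U}, 4 items in all.
That gives (4)!/(2!) = 12 arrangements.

12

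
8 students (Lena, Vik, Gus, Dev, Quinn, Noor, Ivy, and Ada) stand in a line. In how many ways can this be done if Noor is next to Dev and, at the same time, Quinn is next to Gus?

Treat {Noor,Dev} as one block (2 orders) and {Quinn,Gus} as another (2 orders).
That leaves 6 units to arrange: 2 × 2 × 6! = 4 × 720 = 2880.

2880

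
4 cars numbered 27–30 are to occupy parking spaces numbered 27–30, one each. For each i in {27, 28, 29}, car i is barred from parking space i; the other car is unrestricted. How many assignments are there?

Let Aᵢ (for i ∈ {27, 28, 29}) be the placements that put car i in its forbidden parking space. Any j of these fix j positions, leaving (4−j)! ways to fill the rest, and there are C(3,j) ways to pick which j.
By inclusion–exclusion, the number of valid placements is Σ_{j=0}^{3} (−1)^j C(3,j)·(4−j)!.
Computing: 24 − 18 + 6 − 1 = 11.

11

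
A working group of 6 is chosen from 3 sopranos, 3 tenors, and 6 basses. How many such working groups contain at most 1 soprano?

Split by how many sopranos are chosen (0 through 1).
Sum: C(3,0)·C(9,6) + C(3,1)·C(9,5) = 84 + 378 = 462.

462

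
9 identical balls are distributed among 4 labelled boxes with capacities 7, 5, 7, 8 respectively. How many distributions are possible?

Ignoring the caps, the number of non-negative solutions to x_1+…+x_4 = 9 is C(12,3) = 220.
Subtract solutions that violate a single cap (substitute x_i' = x_i − (cap_i+1)): x_1 ≥ 8 gives C(4,3) = 4; x_2 ≥ 6 gives C(6,3) = 20; x_3 ≥ 8 gives C(4,3) = 4; x_4 ≥ 9 gives C(3,3) = 1. Together 29.
No two caps can be exceeded simultaneously, so the pair terms are all 0.
By inclusion–exclusion the count is 220 − 29 + 0 = 191.

191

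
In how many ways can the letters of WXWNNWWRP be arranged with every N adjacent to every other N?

1680

Treat the 2 copies of N as a single block. The multiset to arrange is then {NN, P, R, W, W, W, W, X}, 8 items in all.
That gives (8)!/(4!) = 1680 arrangements.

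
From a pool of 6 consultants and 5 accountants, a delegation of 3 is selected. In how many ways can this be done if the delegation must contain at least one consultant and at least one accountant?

135

Total 3-person selections from all 11: C(11,3) = 165.
Subtract selections that omit an entire group: no consultants → C(5,3) = 10; no accountants → C(6,3) = 20.
Both groups omitted at once is impossible, so 165 − 30 = 135.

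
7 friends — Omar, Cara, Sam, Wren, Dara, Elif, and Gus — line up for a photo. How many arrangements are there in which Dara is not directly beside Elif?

3600

Of the 7! = 5040 arrangements, those with Dara and Elif adjacent number 2 × 6! = 1440 (treat the pair as a block with 2 internal orders).
So 5040 − 1440 = 3600 arrangements keep them apart.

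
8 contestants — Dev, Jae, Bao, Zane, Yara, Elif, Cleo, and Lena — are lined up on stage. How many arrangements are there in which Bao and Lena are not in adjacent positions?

There are 8! = 40320 arrangements in all. If Bao and Lena are adjacent, merging them into one block gives 2·(7)! = 10080 arrangements.
So 40320 − 10080 = 30240 arrangements keep them apart.

30240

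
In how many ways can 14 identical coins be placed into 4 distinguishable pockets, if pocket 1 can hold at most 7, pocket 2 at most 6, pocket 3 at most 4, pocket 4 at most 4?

Without the upper bounds there are C(17,3) = 680 ways to split 14 among 4 pockets.
Subtract solutions that violate a single cap (substitute x_i' = x_i − (cap_i+1)): x_1 ≥ 8 gives C(9,3) = 84; x_2 ≥ 7 gives C(10,3) = 120; x_3 ≥ 5 gives C(12,3) = 220; x_4 ≥ 5 gives C(12,3) = 220. Together 644.
Add back pairs where two caps are both exceeded: 0 + 4 + 4 + 10 + 10 + 35 = 63.
By inclusion–exclusion the count is 680 − 644 + 63 = 99.

99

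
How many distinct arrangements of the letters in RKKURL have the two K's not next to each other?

120

There are 6!/(2!·2!) = 180 arrangements of RKKURL in total.
Arrangements with the K's together: treat KK as one letter, giving (5)!/(2!) = 60.
Subtracting, 180 − 60 = 120 arrangements keep the K's apart.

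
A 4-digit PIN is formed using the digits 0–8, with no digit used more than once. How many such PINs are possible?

This is a permutation of 4 out of 9: P(9,4) = 9!/5!.
9 × 8 × 7 × 6 = 3024.

3024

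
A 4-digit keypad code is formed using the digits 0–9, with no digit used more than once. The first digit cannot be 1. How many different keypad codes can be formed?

4536

The first digit has 10−1 = 9 choices (anything except 1).
The remaining 3 digits are filled from the other 9 symbols without repetition: 9 × 8 × 7 = 504.
Total: 9 × 504 = 4536.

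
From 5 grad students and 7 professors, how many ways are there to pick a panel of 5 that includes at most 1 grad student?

Split by how many grad students are chosen (0 through 1).
Sum: C(5,0)·C(7,5) + C(5,1)·C(7,4) = 21 + 175 = 196.

196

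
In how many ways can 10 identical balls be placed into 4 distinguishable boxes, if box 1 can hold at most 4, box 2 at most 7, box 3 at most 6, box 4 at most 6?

180

Without the upper bounds there are C(13,3) = 286 ways to split 10 among 4 boxes.
Subtract solutions that violate a single cap (substitute x_i' = x_i − (cap_i+1)): x_1 ≥ 5 gives C(8,3) = 56; x_2 ≥ 8 gives C(5,3) = 10; x_3 ≥ 7 gives C(6,3) = 20; x_4 ≥ 7 gives C(6,3) = 20. Together 106.
No two caps can be exceeded simultaneously, so the pair terms are all 0.
By inclusion–exclusion the count is 286 − 106 + 0 = 180.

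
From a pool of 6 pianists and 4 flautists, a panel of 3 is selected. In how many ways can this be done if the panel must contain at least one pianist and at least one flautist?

With no constraint there are C(10,3) = 120 possible selections.
Selections missing a whole group: no pianists → C(4,3) = 4; no flautists → C(6,3) = 20.
Both groups omitted at once is impossible, so 120 − 24 = 96.

96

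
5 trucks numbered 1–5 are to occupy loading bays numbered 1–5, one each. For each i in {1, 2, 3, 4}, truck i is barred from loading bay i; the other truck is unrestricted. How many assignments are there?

Let Aᵢ (for 1 ≤ i ≤ 4) be the placements that put truck i in its forbidden loading bay. Any j of these fix j positions, leaving (5−j)! ways to fill the rest, and there are C(4,j) ways to pick which j.
By inclusion–exclusion, the number of valid placements is Σ_{j=0}^{4} (−1)^j C(4,j)·(5−j)!.
Computing: 120 − 96 + 36 − 8 + 1 = 53.

53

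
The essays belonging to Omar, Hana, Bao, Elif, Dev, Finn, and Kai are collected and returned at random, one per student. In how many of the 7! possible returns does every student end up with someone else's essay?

Count assignments avoiding every fixed point. For any j of the 7 students fixed to their own essay, the other 7−j can be arranged in (7−j)! ways.
By inclusion–exclusion this is Σ_{j=0}^{7} (−1)^j C(7,j)·(7−j)!.
Computing: 5040 − 5040 + 2520 − 840 + 210 − 42 + 7 − 1 = 1854.

1854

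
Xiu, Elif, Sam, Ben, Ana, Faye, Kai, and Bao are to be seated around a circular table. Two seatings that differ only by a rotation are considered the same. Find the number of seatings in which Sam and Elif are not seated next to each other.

All circular seatings of 8 people number (7)! = 5040.
Seatings with Sam beside Elif: treat them as a block with 2 internal orders, giving 2 × (6)! = 1440.
Subtracting, 5040 − 1440 = 3600.

3600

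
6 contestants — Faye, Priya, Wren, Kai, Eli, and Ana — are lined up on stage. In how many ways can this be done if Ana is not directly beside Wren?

Of the 6! = 720 arrangements, those with Ana and Wren adjacent number 2 × 5! = 240 (treat the pair as a block with 2 internal orders).
Complementary counting: 720 − 240 = 480.

480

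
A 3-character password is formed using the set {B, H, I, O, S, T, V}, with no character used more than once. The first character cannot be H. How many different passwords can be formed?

180

The first character has 7−1 = 6 choices (anything except H).
The remaining 2 characters are filled from the other 6 symbols without repetition: 6 × 5 = 30.
Total: 6 × 30 = 180.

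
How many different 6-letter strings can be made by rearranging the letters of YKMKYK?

60

The 6 letters of YKMKYK have repeats: K appearing 3 times and Y appearing twice.
The number of distinct arrangements is 6!/(3!·2!) = 720/12 = 60.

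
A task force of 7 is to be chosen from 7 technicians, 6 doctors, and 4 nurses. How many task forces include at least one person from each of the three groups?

With no constraint there are C(17,7) = 19448 possible selections.
Selections missing a whole group: no technicians → C(10,7) = 120; no doctors → C(11,7) = 330; no nurses → C(13,7) = 1716.
Add back selections omitting two groups (i.e. drawn from a single group): C(7,7) + C(6,7) + C(4,7) = 1.
By inclusion–exclusion: 19448 − 2166 + 1 = 17283.

17283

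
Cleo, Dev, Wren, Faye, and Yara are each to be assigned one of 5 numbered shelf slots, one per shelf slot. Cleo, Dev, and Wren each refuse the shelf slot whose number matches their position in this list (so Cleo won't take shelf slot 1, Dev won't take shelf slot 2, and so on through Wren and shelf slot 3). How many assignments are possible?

Let Aᵢ (for i ∈ {1, 2, 3}) be the placements that put person i in their forbidden shelf slot. Any j of these fix j positions, leaving (5−j)! ways to fill the rest, and there are C(3,j) ways to pick which j.
By inclusion–exclusion, the number of valid placements is Σ_{j=0}^{3} (−1)^j C(3,j)·(5−j)!.
Computing: 120 − 72 + 18 − 2 = 64.

64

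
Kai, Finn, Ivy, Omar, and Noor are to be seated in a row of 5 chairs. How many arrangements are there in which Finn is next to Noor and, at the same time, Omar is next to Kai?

24

Treat {Finn,Noor} as one block (2 orders) and {Omar,Kai} as another (2 orders).
That leaves 3 units to arrange: 2 × 2 × 3! = 4 × 6 = 24.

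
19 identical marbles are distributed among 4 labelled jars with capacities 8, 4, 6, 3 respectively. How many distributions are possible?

10

By stars and bars, unrestricted non-negative solutions to x_1+…+x_4 = 19 number C(19+3,3) = 1540.
Subtract solutions that violate a single cap (substitute x_i' = x_i − (cap_i+1)): x_1 ≥ 9 gives C(13,3) = 286; x_2 ≥ 5 gives C(17,3) = 680; x_3 ≥ 7 gives C(15,3) = 455; x_4 ≥ 4 gives C(18,3) = 816. Together 2237.
Add back pairs where two caps are both exceeded: 56 + 20 + 84 + 120 + 286 + 165 = 731.
Subtract triples: 0 + 4 + 0 + 20 = 24.
By inclusion–exclusion the count is 1540 − 2237 + 731 − 24 = 10.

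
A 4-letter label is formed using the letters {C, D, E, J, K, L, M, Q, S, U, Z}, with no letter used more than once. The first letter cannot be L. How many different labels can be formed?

The first letter has 11−1 = 10 choices (anything except L).
The remaining 3 letters are filled from the other 10 symbols without repetition: 10 × 9 × 8 = 720.
Total: 10 × 720 = 7200.

7200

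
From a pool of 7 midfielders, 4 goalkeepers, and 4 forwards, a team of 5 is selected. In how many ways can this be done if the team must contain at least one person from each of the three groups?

2044

Unrestricted: C(15,5) = 3003 ways to pick any 5 of the 15.
Selections missing a whole group: no midfielders → C(8,5) = 56; no goalkeepers → C(11,5) = 462; no forwards → C(11,5) = 462.
Add back selections omitting two groups (i.e. drawn from a single group): C(7,5) + C(4,5) + C(4,5) = 21.
By inclusion–exclusion: 3003 − 980 + 21 = 2044.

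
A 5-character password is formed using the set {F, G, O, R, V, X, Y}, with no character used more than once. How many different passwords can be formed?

2520

Choose and order 5 of the 7 symbols: the first character has 7 options, the next 6, and so on down to 3.
7 × 6 × 5 × 4 × 3 = 2520.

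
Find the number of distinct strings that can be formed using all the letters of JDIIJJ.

60

The 6 letters of JDIIJJ have repeats: I appearing twice and J appearing 3 times.
Dividing 6! = 720 by 3!·2! = 12 for the repeated letters gives 60.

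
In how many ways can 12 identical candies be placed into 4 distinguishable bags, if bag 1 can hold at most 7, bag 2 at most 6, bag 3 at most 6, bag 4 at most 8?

By stars and bars, unrestricted non-negative solutions to x_1+…+x_4 = 12 number C(12+3,3) = 455.
Subtract solutions that violate a single cap (substitute x_i' = x_i − (cap_i+1)): x_1 ≥ 8 gives C(7,3) = 35; x_2 ≥ 7 gives C(8,3) = 56; x_3 ≥ 7 gives C(8,3) = 56; x_4 ≥ 9 gives C(6,3) = 20. Together 167.
No two caps can be exceeded simultaneously, so the pair terms are all 0.
By inclusion–exclusion the count is 455 − 167 + 0 = 288.

288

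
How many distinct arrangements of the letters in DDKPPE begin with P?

60

With the first slot taken by P, it remains to arrange the other 5 letters (DDKPE).
Those 5 letters have D appearing twice, giving (5)!/(2!) = 60.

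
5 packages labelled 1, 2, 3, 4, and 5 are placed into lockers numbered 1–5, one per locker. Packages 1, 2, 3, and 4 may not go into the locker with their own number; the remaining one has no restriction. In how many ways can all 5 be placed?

53

Let Aᵢ (for 1 ≤ i ≤ 4) be the placements that put package i in its forbidden locker. Any j of these fix j positions, leaving (5−j)! ways to fill the rest, and there are C(4,j) ways to pick which j.
By inclusion–exclusion, the number of valid placements is Σ_{j=0}^{4} (−1)^j C(4,j)·(5−j)!.
Computing: 120 − 96 + 36 − 8 + 1 = 53.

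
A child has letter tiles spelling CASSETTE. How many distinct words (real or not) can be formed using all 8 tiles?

5040

The 8 letters of CASSETTE have repeats: E appearing twice, S appearing twice, and T appearing twice.
So there are 8! / (2!·2!·2!) = 5040 distinguishable arrangements.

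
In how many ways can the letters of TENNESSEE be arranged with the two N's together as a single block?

840

Treat the 2 copies of N as a single block. The multiset to arrange is then {NN, E, E, E, E, S, S, T}, 8 items in all.
That gives (8)!/(4!·2!) = 840 arrangements.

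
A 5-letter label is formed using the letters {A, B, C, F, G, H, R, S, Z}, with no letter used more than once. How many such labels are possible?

Choose and order 5 of the 9 symbols: the first letter has 9 options, the next 8, and so on down to 5.
That product is 9 × 8 × 7 × 6 × 5 = 15120.

15120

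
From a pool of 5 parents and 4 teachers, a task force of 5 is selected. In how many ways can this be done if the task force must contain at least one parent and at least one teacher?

With no constraint there are C(9,5) = 126 possible selections.
Subtract selections that omit an entire group: no parents → C(4,5) = 0; no teachers → C(5,5) = 1.
Both groups omitted at once is impossible, so 126 − 1 = 125.

125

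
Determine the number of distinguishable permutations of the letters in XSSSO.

XSSSO has 5 letters with S appearing 3 times.
So there are 5! / (3!) = 20 distinguishable arrangements.

20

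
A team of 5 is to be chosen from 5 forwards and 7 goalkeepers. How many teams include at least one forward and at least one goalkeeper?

With no constraint there are C(12,5) = 792 possible selections.
Subtract selections that omit an entire group: no forwards → C(7,5) = 21; no goalkeepers → C(5,5) = 1.
Both groups omitted at once is impossible, so 792 − 22 = 770.

770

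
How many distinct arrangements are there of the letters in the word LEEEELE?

21

The 7 letters of LEEEELE have repeats: E appearing 5 times and L appearing twice.
So there are 7! / (5!·2!) = 21 distinguishable arrangements.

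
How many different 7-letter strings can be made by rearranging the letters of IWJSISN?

IWJSISN has 7 letters with I appearing twice and S appearing twice.
Dividing 7! = 5040 by 2!·2! = 4 for the repeated letters gives 1260.

1260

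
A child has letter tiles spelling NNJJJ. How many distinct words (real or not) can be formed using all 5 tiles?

10

The 5 letters of NNJJJ have repeats: J appearing 3 times and N appearing twice.
Dividing 5! = 120 by 3!·2! = 12 for the repeated letters gives 10.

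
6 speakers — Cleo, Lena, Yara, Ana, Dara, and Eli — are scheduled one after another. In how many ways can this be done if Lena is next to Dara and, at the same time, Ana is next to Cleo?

Treat {Lena,Dara} as one block (2 orders) and {Ana,Cleo} as another (2 orders).
That leaves 4 units to arrange: 2 × 2 × 4! = 4 × 24 = 96.

96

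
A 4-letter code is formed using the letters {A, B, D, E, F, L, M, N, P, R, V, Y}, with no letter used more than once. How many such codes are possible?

11880

With no repetition, fill the 4 letters in order: 12 choices, then 11, down to 9.
That product is 12 × 11 × 10 × 9 = 11880.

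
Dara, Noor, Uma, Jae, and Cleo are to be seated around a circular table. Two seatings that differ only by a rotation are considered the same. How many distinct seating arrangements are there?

Fix one person's seat to break rotational symmetry; the remaining 4 people can be arranged in (4)! = 24 ways.

24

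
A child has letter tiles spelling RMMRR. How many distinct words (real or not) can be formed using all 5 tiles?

The 5 letters of RMMRR have repeats: M appearing twice and R appearing 3 times.
The number of distinct arrangements is 5!/(3!·2!) = 120/12 = 10.

10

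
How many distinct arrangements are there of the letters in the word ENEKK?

30

The 5 letters of ENEKK have repeats: E appearing twice and K appearing twice.
Dividing 5! = 120 by 2!·2! = 4 for the repeated letters gives 30.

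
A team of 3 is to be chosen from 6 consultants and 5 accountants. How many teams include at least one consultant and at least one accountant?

Total 3-person selections from all 11: C(11,3) = 165.
Subtract selections that omit an entire group: no consultants → C(5,3) = 10; no accountants → C(6,3) = 20.
Both groups omitted at once is impossible, so 165 − 30 = 135.

135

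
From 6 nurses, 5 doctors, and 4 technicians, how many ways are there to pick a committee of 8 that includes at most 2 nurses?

Split by how many nurses are chosen (0 through 2).
Sum: C(6,0)·C(9,8) + C(6,1)·C(9,7) + C(6,2)·C(9,6) = 9 + 216 + 1260 = 1485.

1485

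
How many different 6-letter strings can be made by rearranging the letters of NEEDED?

60

The 6 letters of NEEDED have repeats: D appearing twice and E appearing 3 times.
Dividing 6! = 720 by 3!·2! = 12 for the repeated letters gives 60.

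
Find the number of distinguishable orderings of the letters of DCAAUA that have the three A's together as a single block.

24

Treat the 3 copies of A as a single block. The multiset to arrange is then {AAA, C, D, U}, 4 items in all.
All 4 items are distinct, so there are (4)! = 24 arrangements.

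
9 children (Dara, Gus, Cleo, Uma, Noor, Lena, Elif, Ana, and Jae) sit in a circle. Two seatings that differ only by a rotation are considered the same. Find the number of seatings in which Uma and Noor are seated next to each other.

10080

Glue Uma and Noor into a block (2 internal orders). Seating 8 units around a circle gives (7)! arrangements.
So 2 × (7)! = 2 × 5040 = 10080.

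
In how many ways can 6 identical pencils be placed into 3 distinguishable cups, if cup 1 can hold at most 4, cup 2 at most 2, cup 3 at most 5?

Ignoring the caps, the number of non-negative solutions to x_1+…+x_3 = 6 is C(8,2) = 28.
Subtract solutions that violate a single cap (substitute x_i' = x_i − (cap_i+1)): x_1 ≥ 5 gives C(3,2) = 3; x_2 ≥ 3 gives C(5,2) = 10; x_3 ≥ 6 gives C(2,2) = 1. Together 14.
No two caps can be exceeded simultaneously, so the pair terms are all 0.
By inclusion–exclusion the count is 28 − 14 + 0 = 14.

14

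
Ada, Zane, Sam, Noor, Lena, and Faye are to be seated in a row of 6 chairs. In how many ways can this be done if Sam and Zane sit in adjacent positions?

240

Place the 4 others and the Sam-Zane pair as 5 objects in a line; the pair has 2 internal arrangements.
So the count is 2·(5)! = 240.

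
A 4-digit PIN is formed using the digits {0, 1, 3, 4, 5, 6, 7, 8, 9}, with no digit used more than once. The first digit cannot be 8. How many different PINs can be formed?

2688

The first digit has 9−1 = 8 choices (anything except 8).
The remaining 3 digits are filled from the other 8 symbols without repetition: 8 × 7 × 6 = 336.
Total: 8 × 336 = 2688.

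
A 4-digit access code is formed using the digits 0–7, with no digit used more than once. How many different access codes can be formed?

1680

Choose and order 4 of the 8 symbols: the first digit has 8 options, the next 7, then 6, 5.
8 × 7 × 6 × 5 = 1680.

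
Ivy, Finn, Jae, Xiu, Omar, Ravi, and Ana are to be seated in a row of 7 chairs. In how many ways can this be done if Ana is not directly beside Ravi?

Of the 7! = 5040 arrangements, those with Ana and Ravi adjacent number 2 × 6! = 1440 (treat the pair as a block with 2 internal orders).
Complementary counting: 5040 − 1440 = 3600.

3600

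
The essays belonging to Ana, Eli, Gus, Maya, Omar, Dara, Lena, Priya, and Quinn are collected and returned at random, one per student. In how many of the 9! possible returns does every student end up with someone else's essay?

This is the derangement count D_9: permutations of 9 items with no fixed point.
By inclusion–exclusion this is Σ_{j=0}^{9} (−1)^j C(9,j)·(9−j)!.
Computing: 362880 − 362880 + 181440 − 60480 + 15120 − 3024 + 504 − 72 + 9 − 1 = 133496.

133496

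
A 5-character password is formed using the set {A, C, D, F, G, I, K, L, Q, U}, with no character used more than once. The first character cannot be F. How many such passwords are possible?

27216

The first character has 10−1 = 9 choices (anything except F).
The remaining 4 characters are filled from the other 9 symbols without repetition: 9 × 8 × 7 × 6 = 3024.
Total: 9 × 3024 = 27216.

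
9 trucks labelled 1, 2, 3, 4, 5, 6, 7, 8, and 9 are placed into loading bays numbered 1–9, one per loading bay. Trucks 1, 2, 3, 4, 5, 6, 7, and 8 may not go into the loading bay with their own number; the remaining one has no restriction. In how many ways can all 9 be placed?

148329

Let Aᵢ (for 1 ≤ i ≤ 8) be the placements that put truck i in its forbidden loading bay. Any j of these fix j positions, leaving (9−j)! ways to fill the rest, and there are C(8,j) ways to pick which j.
By inclusion–exclusion, the number of valid placements is Σ_{j=0}^{8} (−1)^j C(8,j)·(9−j)!.
Computing: 362880 − 322560 + 141120 − 40320 + 8400 − 1344 + 168 − 16 + 1 = 148329.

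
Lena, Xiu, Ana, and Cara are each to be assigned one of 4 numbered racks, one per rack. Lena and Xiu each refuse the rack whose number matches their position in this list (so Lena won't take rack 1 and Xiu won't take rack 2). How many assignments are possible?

14

Let Aᵢ (for i ∈ {1, 2}) be the placements that put person i in their forbidden rack. Any j of these fix j positions, leaving (4−j)! ways to fill the rest, and there are C(2,j) ways to pick which j.
By inclusion–exclusion, the number of valid placements is Σ_{j=0}^{2} (−1)^j C(2,j)·(4−j)!.
Computing: 24 − 12 + 2 = 14.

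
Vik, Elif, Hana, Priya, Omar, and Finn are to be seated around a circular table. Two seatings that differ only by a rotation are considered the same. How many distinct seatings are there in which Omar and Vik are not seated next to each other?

All circular seatings of 6 people number (5)! = 120.
Those with Omar next to Vik: fuse the pair into one unit and seat 5 units around a circle — 2·(4)! = 48.
Subtracting, 120 − 48 = 72.

72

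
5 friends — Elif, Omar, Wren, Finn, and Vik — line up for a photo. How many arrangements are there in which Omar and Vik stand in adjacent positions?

Place the 3 others and the Omar-Vik pair as 4 objects in a line; the pair has 2 internal arrangements.
That gives 2 × 4! = 2 × 24 = 48.

48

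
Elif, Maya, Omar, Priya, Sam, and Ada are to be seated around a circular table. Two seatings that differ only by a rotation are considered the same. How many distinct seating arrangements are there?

120

Around a circle, 6 distinct people have 6!/6 = (5)! = 120 rotationally distinct seatings.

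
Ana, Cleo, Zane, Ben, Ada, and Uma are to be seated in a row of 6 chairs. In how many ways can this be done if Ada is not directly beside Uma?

480

Of the 6! = 720 arrangements, those with Ada and Uma adjacent number 2 × 5! = 240 (treat the pair as a block with 2 internal orders).
So 720 − 240 = 480 arrangements keep them apart.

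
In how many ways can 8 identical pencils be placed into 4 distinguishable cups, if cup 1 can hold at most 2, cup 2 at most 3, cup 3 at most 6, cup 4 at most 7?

Without the upper bounds there are C(11,3) = 165 ways to split 8 among 4 cups.
Subtract solutions that violate a single cap (substitute x_i' = x_i − (cap_i+1)): x_1 ≥ 3 gives C(8,3) = 56; x_2 ≥ 4 gives C(7,3) = 35; x_3 ≥ 7 gives C(4,3) = 4; x_4 ≥ 8 gives C(3,3) = 1. Together 96.
Add back pairs where two caps are both exceeded: 4 + 0 + 0 + 0 + 0 + 0 = 4.
By inclusion–exclusion the count is 165 − 96 + 4 = 73.

73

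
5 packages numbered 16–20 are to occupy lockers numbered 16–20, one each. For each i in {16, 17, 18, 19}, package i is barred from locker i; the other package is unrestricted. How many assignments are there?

Let Aᵢ (for 16 ≤ i ≤ 19) be the placements that put package i in its forbidden locker. Any j of these fix j positions, leaving (5−j)! ways to fill the rest, and there are C(4,j) ways to pick which j.
By inclusion–exclusion, the number of valid placements is Σ_{j=0}^{4} (−1)^j C(4,j)·(5−j)!.
Computing: 120 − 96 + 36 − 8 + 1 = 53.

53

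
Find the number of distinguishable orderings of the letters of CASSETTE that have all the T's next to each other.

1260

Treat the 2 copies of T as a single block. The multiset to arrange is then {TT, A, C, E, E, S, S}, 7 items in all.
That gives (7)!/(2!·2!) = 1260 arrangements.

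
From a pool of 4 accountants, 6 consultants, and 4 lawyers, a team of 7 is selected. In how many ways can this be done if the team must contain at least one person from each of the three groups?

Total 7-person selections from all 14: C(14,7) = 3432.
Selections missing a whole group: no accountants → C(10,7) = 120; no consultants → C(8,7) = 8; no lawyers → C(10,7) = 120.
Add back selections omitting two groups (i.e. drawn from a single group): C(4,7) + C(6,7) + C(4,7) = 0.
By inclusion–exclusion: 3432 − 248 + 0 = 3184.

3184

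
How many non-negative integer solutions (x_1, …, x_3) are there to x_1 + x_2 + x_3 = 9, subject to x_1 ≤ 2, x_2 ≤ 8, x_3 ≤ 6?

Without the upper bounds there are C(11,2) = 55 ways to split 9 among 3 variables.
Subtract solutions that violate a single cap (substitute x_i' = x_i − (cap_i+1)): x_1 ≥ 3 gives C(8,2) = 28; x_2 ≥ 9 gives C(2,2) = 1; x_3 ≥ 7 gives C(4,2) = 6. Together 35.
No two caps can be exceeded simultaneously, so the pair terms are all 0.
By inclusion–exclusion the count is 55 − 35 + 0 = 20.

20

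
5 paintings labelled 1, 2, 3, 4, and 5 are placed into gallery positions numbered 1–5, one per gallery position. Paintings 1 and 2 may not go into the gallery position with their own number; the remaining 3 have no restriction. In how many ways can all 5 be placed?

Let Aᵢ (for i ∈ {1, 2}) be the placements that put painting i in its forbidden gallery position. Any j of these fix j positions, leaving (5−j)! ways to fill the rest, and there are C(2,j) ways to pick which j.
By inclusion–exclusion, the number of valid placements is Σ_{j=0}^{2} (−1)^j C(2,j)·(5−j)!.
Computing: 120 − 48 + 6 = 78.

78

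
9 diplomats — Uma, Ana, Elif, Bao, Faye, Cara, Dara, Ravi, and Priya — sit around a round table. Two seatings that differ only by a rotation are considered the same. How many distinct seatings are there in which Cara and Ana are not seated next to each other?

30240

All circular seatings of 9 people number (8)! = 40320.
Those with Cara next to Ana: fuse the pair into one unit and seat 8 units around a circle — 2·(7)! = 10080.
Subtracting, 40320 − 10080 = 30240.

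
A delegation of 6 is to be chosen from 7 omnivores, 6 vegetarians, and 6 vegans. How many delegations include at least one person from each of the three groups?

Unrestricted: C(19,6) = 27132 ways to pick any 6 of the 19.
Subtract selections that omit an entire group: no omnivores → C(12,6) = 924; no vegetarians → C(13,6) = 1716; no vegans → C(13,6) = 1716.
Add back selections omitting two groups (i.e. drawn from a single group): C(7,6) + C(6,6) + C(6,6) = 9.
By inclusion–exclusion: 27132 − 4356 + 9 = 22785.

22785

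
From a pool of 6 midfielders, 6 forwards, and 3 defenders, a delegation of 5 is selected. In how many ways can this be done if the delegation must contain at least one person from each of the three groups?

1971

Unrestricted: C(15,5) = 3003 ways to pick any 5 of the 15.
Selections missing a whole group: no midfielders → C(9,5) = 126; no forwards → C(9,5) = 126; no defenders → C(12,5) = 792.
Add back selections omitting two groups (i.e. drawn from a single group): C(6,5) + C(6,5) + C(3,5) = 12.
By inclusion–exclusion: 3003 − 1044 + 12 = 1971.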